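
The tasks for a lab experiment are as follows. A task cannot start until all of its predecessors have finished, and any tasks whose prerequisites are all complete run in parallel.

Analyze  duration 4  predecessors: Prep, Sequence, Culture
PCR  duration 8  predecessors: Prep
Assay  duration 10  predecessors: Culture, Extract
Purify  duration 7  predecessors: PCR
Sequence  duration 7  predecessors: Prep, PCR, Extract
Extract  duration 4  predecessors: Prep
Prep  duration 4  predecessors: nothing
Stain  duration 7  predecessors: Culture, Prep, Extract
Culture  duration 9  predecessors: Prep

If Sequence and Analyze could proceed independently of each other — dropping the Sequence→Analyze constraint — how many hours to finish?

Original critical path: Prep→Culture→Assay = 4+9+10 = 23 ⇒ 23 hours.
Without Sequence→Analyze, Analyze's earliest start moves from 19 to 13.
The longest chain is now Prep→Culture→Assay = 4+9+10 = 23, so the lab experiment takes 23 hours.

23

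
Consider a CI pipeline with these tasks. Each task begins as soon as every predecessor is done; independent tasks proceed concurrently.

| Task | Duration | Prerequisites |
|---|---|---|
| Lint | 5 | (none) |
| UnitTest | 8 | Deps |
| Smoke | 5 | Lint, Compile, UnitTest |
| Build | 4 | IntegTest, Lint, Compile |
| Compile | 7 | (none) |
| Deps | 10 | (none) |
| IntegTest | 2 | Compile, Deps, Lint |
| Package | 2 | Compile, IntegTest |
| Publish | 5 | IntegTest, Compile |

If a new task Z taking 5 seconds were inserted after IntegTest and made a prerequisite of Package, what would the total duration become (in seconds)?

Originally the schedule takes 23 seconds.
With Z inserted, Package now waits for max(Compile, IntegTest, Z).
New critical path: Deps→UnitTest→Smoke = 10+8+5 = 23 ⇒ 23 seconds.

23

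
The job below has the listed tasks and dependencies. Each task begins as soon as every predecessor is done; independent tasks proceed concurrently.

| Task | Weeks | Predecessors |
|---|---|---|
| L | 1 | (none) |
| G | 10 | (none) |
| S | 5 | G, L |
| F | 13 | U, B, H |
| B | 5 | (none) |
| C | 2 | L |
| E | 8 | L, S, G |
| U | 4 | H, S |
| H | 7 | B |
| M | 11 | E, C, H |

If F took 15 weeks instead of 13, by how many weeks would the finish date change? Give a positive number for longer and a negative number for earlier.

0

Actual critical path: G→S→E→M = 10+5+8+11 = 34 ⇒ 34 weeks.
F has 2 weeks of float (longest path through it is 32).
The critical path is still G→S→E→M; finish is now 34 weeks.
Change in finish: 34 − 34 = +0 weeks.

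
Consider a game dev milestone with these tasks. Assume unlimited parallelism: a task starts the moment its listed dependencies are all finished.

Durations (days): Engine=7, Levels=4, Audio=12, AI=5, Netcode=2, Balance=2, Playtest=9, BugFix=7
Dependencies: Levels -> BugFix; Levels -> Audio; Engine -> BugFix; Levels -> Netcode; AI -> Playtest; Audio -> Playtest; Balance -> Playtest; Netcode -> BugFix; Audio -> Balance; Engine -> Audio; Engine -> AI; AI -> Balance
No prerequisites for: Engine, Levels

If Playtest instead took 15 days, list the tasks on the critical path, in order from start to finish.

The binding path is Engine→Audio→Balance→Playtest = 7+12+2+9 = 30; finish at 30 days.
Playtest lies on that path, so at 15 days the path becomes 36 days.
The critical path is still Engine→Audio→Balance→Playtest; finish is now 36 days.

Engine, Audio, Balance, Playtest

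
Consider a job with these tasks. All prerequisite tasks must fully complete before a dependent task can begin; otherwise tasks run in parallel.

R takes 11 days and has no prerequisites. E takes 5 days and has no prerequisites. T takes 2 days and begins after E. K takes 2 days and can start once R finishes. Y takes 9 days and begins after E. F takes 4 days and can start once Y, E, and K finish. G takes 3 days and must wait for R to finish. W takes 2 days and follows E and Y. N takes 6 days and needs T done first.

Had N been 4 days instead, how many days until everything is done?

18

Critical path before the change: E→Y→F = 5+9+4 = 18 giving 18 days.
N has 5 days of float (longest path through it is 13).
That remains the longest chain; total 18 days.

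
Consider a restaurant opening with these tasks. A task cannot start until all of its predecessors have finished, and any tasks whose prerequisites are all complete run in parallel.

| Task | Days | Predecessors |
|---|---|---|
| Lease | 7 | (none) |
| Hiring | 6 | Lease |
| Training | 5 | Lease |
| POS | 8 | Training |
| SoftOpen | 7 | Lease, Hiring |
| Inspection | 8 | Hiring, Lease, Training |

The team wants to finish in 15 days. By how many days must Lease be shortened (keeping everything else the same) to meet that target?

Current finish: 21 days; target: 15.
Lease is on every critical path, so each day cut from Lease cuts the finish by one (this holds down to a finish of 15).
Need 21 − 15 = 6 days off Lease → Lease becomes 1 day, finish becomes 15.

6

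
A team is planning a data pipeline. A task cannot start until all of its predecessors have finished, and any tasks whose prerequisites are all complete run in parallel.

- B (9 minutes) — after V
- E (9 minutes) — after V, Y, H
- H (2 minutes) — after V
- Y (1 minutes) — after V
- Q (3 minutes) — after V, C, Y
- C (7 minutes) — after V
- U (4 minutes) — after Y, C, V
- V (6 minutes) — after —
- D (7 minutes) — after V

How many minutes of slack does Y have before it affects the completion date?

1

Critical path: V→C→U = 6+7+4 = 17, so the finish is 17 minutes.
The longest chain containing Y totals 16 minutes.
Float = 17 − 16 = 1.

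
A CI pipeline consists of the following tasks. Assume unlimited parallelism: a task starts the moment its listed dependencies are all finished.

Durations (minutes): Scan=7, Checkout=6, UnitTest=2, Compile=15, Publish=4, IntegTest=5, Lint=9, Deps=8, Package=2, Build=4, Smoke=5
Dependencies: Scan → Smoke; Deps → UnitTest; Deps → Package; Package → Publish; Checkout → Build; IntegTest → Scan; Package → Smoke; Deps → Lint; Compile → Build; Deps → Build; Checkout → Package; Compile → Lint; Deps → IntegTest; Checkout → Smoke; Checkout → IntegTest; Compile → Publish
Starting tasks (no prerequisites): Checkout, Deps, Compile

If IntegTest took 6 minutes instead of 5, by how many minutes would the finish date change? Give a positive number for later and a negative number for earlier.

Actual critical path: Deps→IntegTest→Scan→Smoke = 8+5+7+5 = 25 ⇒ 25 minutes.
Since IntegTest is critical, the +1 change carries straight to that chain (now 26 minutes).
The critical path is still Deps→IntegTest→Scan→Smoke; finish is now 26 minutes.
Change in finish: 26 − 25 = +1 minutes.

1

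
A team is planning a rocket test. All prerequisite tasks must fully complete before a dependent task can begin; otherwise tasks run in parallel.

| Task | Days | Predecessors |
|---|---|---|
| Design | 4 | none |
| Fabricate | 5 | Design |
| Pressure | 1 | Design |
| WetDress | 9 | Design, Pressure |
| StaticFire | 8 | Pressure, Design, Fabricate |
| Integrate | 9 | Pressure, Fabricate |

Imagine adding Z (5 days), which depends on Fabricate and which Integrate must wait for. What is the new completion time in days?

23

Originally the project takes 18 days.
With Z inserted, Integrate now waits for max(Pressure, Fabricate, Z).
New critical path: Design→Fabricate→Z→Integrate = 4+5+5+9 = 23 ⇒ 23 days.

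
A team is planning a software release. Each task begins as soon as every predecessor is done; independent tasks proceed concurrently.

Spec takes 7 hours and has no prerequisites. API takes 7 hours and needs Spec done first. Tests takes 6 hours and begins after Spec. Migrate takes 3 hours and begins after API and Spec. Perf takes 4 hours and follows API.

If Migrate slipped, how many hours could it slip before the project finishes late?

The longest chain is Spec→API→Perf = 7+7+4 = 18; overall finish 18 hours.
The longest chain containing Migrate totals 17 hours.
Float = 18 − 17 = 1.

1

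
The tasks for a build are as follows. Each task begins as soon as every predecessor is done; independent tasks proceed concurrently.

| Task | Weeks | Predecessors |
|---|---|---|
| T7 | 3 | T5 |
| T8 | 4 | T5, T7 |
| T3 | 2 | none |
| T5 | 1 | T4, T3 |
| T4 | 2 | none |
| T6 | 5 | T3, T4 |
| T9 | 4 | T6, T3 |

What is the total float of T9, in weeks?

0

T3→T6→T9 = 2+5+4 = 11 sets the makespan at 11 weeks.
Longest path through T9: 11 weeks (earliest finish 11, latest finish 11).
Slack of T9 = 7 − 7 = 0 weeks.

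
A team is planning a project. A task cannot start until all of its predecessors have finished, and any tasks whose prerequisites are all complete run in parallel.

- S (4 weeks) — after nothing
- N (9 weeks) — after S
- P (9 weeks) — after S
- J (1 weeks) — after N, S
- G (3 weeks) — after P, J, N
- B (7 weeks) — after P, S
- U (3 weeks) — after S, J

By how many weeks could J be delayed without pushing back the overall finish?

The longest chain is S→P→B = 4+9+7 = 20; overall finish 20 weeks.
Longest path through J: 17 weeks (earliest finish 14, latest finish 17).
So J can slip 17 − 14 = 3 weeks.

3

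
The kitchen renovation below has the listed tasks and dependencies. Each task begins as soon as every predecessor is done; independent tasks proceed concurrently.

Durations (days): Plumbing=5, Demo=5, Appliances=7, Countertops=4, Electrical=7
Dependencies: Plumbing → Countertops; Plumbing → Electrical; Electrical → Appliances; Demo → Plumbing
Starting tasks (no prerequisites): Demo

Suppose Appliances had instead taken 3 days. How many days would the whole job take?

The binding path is Demo→Plumbing→Electrical→Appliances = 5+5+7+7 = 24; finish at 24 days.
Since Appliances is critical, the -4 change carries straight to that chain (now 20 days).
The critical path is still Demo→Plumbing→Electrical→Appliances; finish is now 20 days.

20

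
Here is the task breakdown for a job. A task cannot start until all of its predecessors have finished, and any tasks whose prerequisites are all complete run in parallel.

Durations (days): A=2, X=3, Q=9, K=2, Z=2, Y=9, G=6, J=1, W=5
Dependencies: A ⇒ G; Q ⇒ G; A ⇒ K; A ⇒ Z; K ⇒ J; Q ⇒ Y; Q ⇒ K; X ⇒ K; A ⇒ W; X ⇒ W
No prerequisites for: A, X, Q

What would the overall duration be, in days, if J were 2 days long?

The binding path is Q→Y = 9+9 = 18; finish at 18 days.
J has 6 days of float (longest path through it is 12).
The critical path is still Q→Y; finish is now 18 days.

18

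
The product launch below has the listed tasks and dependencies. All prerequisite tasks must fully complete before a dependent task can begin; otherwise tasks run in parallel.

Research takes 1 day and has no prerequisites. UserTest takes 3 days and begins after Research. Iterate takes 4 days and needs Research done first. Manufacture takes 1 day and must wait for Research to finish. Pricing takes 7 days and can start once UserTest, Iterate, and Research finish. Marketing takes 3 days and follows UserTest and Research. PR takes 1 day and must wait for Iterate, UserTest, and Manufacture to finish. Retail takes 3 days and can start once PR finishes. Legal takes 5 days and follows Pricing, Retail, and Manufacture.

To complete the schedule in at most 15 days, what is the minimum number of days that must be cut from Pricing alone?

Current finish: 17 days; target: 15.
Pricing is on every critical path, so each day cut from Pricing cuts the finish by one (this holds down to a finish of 14).
Need 17 − 15 = 2 days off Pricing → Pricing becomes 5 days, finish becomes 15.

2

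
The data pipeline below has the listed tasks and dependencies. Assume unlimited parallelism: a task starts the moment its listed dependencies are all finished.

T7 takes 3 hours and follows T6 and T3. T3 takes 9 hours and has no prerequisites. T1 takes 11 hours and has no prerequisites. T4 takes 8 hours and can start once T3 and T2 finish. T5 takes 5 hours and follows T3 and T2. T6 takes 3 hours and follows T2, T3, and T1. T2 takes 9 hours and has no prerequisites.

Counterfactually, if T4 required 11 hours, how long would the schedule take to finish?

20

The binding path is T3→T4 = 9+8 = 17; finish at 17 hours.
Since T4 is critical, the +3 change carries straight to that chain (now 20 hours).
New critical path: T2→T4 = 9+11 = 20 ⇒ 20 hours.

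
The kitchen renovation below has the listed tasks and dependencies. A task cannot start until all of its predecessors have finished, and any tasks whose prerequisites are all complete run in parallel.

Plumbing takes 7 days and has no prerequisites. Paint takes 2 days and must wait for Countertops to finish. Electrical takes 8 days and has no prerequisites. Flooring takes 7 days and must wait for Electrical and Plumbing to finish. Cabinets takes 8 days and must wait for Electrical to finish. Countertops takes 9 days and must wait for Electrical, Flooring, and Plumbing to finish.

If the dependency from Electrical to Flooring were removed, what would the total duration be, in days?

Original critical path: Electrical→Flooring→Countertops→Paint = 8+7+9+2 = 26 ⇒ 26 days.
Without Electrical→Flooring, Flooring's earliest start moves from 8 to 7.
The longest chain is now Plumbing→Flooring→Countertops→Paint = 7+7+9+2 = 25, so the kitchen renovation takes 25 days.

25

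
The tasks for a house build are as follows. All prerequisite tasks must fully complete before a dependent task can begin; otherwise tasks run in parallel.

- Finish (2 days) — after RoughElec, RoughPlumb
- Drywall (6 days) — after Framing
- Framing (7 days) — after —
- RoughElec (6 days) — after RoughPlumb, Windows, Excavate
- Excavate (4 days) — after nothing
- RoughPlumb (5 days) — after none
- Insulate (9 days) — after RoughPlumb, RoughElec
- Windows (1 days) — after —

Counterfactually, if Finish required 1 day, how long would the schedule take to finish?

20

Actual critical path: RoughPlumb→RoughElec→Insulate = 5+6+9 = 20 ⇒ 20 days.
Finish has 7 days of float (longest path through it is 13).
That remains the longest chain; total 20 days.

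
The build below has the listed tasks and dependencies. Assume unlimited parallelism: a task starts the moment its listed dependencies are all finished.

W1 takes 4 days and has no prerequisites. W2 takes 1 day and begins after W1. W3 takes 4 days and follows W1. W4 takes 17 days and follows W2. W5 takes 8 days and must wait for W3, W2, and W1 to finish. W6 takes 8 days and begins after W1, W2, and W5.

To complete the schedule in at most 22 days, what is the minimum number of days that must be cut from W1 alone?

2

Current finish: 24 days; target: 22.
W1 is on every critical path, so each day cut from W1 cuts the finish by one (this holds down to a finish of 21).
Need 24 − 22 = 2 days off W1 → W1 becomes 2 days, finish becomes 22.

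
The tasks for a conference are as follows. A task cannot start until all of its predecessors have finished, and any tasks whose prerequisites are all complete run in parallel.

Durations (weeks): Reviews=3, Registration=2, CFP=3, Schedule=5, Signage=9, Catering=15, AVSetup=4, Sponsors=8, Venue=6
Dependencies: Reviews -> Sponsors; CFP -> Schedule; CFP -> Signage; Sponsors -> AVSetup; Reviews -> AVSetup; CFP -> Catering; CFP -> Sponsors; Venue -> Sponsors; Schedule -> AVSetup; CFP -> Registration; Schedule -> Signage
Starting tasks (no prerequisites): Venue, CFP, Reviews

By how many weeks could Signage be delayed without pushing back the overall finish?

1

The longest chain is Venue→Sponsors→AVSetup = 6+8+4 = 18; overall finish 18 weeks.
Signage finishes as early as 17 and must finish by 18.
Slack of Signage = 9 − 8 = 1 week.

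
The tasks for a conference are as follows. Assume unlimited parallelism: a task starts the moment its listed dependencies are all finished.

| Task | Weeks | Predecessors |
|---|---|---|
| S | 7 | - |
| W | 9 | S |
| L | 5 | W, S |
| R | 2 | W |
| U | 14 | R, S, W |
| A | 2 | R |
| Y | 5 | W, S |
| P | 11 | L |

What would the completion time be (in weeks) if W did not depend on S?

25

With the dependency in place, S→W→L→P = 7+9+5+11 = 32 sets the finish at 32 weeks.
Without S→W, W's earliest start moves from 7 to 0.
The longest chain is now W→L→P = 9+5+11 = 25, so the schedule takes 25 weeks.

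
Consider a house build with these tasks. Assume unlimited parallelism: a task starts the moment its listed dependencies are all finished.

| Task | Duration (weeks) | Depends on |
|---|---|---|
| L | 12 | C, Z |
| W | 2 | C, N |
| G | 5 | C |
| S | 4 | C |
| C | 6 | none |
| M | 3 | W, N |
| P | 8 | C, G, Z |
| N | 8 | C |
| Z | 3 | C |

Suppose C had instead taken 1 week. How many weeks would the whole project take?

Actual critical path: C→Z→L = 6+3+12 = 21 ⇒ 21 weeks.
C lies on that path, so at 1 week the path becomes 16 weeks.
No other chain overtakes it, so the finish is 16 weeks.

16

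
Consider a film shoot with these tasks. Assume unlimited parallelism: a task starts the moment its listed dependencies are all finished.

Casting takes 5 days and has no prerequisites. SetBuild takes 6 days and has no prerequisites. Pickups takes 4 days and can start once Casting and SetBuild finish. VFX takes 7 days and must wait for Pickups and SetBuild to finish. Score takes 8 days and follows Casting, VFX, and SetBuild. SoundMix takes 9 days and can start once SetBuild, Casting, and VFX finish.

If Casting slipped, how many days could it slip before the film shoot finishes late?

The longest chain is SetBuild→Pickups→VFX→SoundMix = 6+4+7+9 = 26; overall finish 26 days.
The longest chain containing Casting totals 25 days.
Float = 26 − 25 = 1.

1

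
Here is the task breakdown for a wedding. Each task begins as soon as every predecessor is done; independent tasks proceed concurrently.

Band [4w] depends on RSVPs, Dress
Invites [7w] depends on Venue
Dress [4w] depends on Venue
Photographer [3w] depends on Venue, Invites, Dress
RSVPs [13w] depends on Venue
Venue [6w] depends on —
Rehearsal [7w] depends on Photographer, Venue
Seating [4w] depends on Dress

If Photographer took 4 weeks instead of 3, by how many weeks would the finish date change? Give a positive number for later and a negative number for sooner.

Actual critical path: Venue→Invites→Photographer→Rehearsal = 6+7+3+7 = 23 ⇒ 23 weeks.
Since Photographer is critical, the +1 change carries straight to that chain (now 24 weeks).
No other chain overtakes it, so the finish is 24 weeks.
Change in finish: 24 − 23 = +1 weeks.

1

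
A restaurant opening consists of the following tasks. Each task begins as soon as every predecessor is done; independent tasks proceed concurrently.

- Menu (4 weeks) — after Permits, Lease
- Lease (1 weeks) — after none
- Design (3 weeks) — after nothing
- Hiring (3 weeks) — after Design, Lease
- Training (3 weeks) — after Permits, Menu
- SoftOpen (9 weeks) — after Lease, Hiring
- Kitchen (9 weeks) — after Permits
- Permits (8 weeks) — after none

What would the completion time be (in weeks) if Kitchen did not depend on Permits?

Original critical path: Permits→Kitchen = 8+9 = 17 ⇒ 17 weeks.
Without Permits→Kitchen, Kitchen's earliest start moves from 8 to 0.
After: Permits→Menu→Training = 8+4+3 = 15 → 15 weeks.

15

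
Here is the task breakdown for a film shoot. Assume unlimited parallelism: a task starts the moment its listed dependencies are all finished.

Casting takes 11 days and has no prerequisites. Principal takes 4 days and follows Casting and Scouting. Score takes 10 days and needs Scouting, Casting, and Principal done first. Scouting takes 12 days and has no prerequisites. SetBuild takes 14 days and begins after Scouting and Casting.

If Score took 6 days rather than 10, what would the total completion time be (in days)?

26

Baseline: Scouting→Principal→Score = 12+4+10 = 26 → 26 days.
Score lies on that path, so at 6 days the path becomes 22 days.
New critical path: Scouting→SetBuild = 12+14 = 26 ⇒ 26 days.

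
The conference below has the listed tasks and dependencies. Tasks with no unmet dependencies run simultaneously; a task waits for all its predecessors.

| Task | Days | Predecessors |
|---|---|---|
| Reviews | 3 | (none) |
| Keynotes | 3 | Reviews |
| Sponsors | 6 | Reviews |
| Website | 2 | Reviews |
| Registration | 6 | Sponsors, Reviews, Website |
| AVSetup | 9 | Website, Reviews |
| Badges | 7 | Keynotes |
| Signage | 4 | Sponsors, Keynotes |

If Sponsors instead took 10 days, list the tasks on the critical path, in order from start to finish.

Reviews, Sponsors, Registration

Baseline: Reviews→Sponsors→Registration = 3+6+6 = 15 → 15 days.
Sponsors lies on that path, so at 10 days the path becomes 19 days.
The critical path is still Reviews→Sponsors→Registration; finish is now 19 days.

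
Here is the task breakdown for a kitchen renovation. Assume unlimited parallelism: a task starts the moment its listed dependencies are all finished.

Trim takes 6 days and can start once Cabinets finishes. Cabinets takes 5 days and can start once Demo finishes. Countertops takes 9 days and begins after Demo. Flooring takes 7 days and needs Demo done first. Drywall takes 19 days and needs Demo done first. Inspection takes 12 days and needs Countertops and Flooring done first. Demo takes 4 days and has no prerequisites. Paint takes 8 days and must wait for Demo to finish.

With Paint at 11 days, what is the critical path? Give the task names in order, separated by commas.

Demo, Countertops, Inspection

As given, the longest chain is Demo→Countertops→Inspection = 4+9+12 = 25, so the finish is 25 days.
The longest path through Paint is only 12 days, so Paint has float 13.
No other chain overtakes it, so the finish is 25 days.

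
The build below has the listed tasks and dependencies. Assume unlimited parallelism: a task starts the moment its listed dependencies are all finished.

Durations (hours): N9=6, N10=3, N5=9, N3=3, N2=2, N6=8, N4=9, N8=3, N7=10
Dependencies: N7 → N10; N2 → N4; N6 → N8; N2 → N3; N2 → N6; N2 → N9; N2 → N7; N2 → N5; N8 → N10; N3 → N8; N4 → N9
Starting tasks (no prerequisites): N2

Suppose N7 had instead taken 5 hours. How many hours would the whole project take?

17

As given, the longest chain is N2→N4→N9 = 2+9+6 = 17, so the finish is 17 hours.
The longest path through N7 is only 15 hours, so N7 has float 2.
No other chain overtakes it, so the finish is 17 hours.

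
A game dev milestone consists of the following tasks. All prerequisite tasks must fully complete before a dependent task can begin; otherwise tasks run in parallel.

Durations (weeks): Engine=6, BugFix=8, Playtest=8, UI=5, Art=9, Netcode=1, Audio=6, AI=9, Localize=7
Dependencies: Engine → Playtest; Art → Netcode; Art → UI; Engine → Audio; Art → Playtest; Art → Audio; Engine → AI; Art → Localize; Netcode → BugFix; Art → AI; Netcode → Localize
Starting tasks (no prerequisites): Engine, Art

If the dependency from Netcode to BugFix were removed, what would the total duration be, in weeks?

Original critical path: Art→AI = 9+9 = 18 ⇒ 18 weeks.
Without Netcode→BugFix, BugFix's earliest start moves from 10 to 0.
The longest chain is now Art→AI = 9+9 = 18, so the job takes 18 weeks.

18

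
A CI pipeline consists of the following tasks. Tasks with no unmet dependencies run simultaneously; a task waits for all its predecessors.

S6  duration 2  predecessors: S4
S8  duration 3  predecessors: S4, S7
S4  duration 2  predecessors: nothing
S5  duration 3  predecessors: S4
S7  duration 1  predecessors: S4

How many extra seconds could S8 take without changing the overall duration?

0

The longest chain is S4→S7→S8 = 2+1+3 = 6; overall finish 6 seconds.
Longest path through S8: 6 seconds (earliest finish 6, latest finish 6).
Slack of S8 = 3 − 3 = 0 seconds.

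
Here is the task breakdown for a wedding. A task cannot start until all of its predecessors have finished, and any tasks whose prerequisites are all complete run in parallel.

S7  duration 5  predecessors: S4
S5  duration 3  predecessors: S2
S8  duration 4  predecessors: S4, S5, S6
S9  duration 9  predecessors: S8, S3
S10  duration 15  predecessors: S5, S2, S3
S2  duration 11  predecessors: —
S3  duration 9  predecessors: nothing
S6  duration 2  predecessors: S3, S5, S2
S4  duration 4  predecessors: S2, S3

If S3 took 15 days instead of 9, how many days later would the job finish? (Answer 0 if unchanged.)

3

As given, the longest chain is S2→S5→S6→S8→S9 = 11+3+2+4+9 = 29, so the finish is 29 days.
S3 has 3 days of float (longest path through it is 26).
New critical path: S3→S4→S8→S9 = 15+4+4+9 = 32 ⇒ 32 days.
Change in finish: 32 − 29 = +3 days.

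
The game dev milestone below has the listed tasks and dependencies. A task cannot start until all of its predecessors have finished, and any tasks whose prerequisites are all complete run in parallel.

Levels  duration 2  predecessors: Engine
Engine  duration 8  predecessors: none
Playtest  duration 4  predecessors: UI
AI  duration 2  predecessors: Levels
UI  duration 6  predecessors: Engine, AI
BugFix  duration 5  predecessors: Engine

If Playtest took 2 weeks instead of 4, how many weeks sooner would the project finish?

The binding path is Engine→Levels→AI→UI→Playtest = 8+2+2+6+4 = 22; finish at 22 weeks.
Playtest is on the critical path; changing it to 2 makes that path 20 weeks.
No other chain overtakes it, so the finish is 20 weeks.
Change in finish: 20 − 22 = -2 weeks.

2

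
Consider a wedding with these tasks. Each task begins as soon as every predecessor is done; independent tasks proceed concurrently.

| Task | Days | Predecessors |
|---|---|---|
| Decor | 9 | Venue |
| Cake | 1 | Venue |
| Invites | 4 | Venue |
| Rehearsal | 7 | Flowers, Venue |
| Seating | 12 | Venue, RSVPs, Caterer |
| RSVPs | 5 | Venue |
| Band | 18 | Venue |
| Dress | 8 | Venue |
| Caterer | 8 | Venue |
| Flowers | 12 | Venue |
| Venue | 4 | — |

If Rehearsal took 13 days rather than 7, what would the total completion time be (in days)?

29

As given, the longest chain is Venue→Caterer→Seating = 4+8+12 = 24, so the finish is 24 days.
Rehearsal is off the critical path — its longest chain is 23 days, giving 1 of slack.
The binding chain switches to Venue→Flowers→Rehearsal = 4+12+13 = 29; finish 29 days.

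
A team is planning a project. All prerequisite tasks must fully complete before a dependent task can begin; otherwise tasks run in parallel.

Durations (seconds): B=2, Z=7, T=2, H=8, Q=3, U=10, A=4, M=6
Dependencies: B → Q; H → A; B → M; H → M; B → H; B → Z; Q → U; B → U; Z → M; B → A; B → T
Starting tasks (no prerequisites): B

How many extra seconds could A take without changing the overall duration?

2

Critical path: B→H→M = 2+8+6 = 16, so the finish is 16 seconds.
Longest path through A: 14 seconds (earliest finish 14, latest finish 16).
So A can slip 16 − 14 = 2 seconds.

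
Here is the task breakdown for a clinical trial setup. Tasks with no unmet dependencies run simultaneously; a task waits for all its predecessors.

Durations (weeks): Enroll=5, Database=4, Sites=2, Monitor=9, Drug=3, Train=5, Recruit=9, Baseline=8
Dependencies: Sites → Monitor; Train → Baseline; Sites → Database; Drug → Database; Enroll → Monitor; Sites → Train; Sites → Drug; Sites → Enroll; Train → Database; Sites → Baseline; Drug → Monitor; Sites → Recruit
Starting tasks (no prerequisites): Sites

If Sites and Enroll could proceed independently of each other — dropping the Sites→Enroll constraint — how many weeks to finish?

15

Before: longest chain Sites→Enroll→Monitor = 2+5+9 = 16, finish 16.
Without Sites→Enroll, Enroll's earliest start moves from 2 to 0.
New critical path: Sites→Train→Baseline = 2+5+8 = 15 ⇒ 15 weeks.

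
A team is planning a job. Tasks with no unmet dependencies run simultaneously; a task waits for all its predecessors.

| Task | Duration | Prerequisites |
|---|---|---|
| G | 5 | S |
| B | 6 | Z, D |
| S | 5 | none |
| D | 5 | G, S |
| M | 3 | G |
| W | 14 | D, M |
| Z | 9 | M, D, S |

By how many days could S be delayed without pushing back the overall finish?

S→G→D→Z→B = 5+5+5+9+6 = 30 sets the makespan at 30 days.
Longest path through S: 30 days (earliest finish 5, latest finish 5).
So S can slip 5 − 5 = 0 days.

0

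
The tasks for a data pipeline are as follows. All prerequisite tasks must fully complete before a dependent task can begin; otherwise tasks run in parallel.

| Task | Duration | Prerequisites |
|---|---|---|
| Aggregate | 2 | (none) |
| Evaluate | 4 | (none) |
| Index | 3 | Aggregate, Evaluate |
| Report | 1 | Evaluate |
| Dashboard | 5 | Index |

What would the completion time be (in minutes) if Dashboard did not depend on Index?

Original critical path: Evaluate→Index→Dashboard = 4+3+5 = 12 ⇒ 12 minutes.
Without Index→Dashboard, Dashboard's earliest start moves from 7 to 0.
The longest chain is now Evaluate→Index = 4+3 = 7, so the data pipeline takes 7 minutes.

7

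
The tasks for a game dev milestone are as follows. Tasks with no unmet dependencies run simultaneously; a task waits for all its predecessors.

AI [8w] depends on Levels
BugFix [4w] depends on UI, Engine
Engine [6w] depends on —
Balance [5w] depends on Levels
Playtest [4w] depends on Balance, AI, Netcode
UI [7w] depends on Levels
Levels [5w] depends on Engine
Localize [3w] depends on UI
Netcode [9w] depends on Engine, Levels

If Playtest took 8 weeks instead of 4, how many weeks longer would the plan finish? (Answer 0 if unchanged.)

Baseline: Engine→Levels→Netcode→Playtest = 6+5+9+4 = 24 → 24 weeks.
Since Playtest is critical, the +4 change carries straight to that chain (now 28 weeks).
The critical path is still Engine→Levels→Netcode→Playtest; finish is now 28 weeks.
Change in finish: 28 − 24 = +4 weeks.

4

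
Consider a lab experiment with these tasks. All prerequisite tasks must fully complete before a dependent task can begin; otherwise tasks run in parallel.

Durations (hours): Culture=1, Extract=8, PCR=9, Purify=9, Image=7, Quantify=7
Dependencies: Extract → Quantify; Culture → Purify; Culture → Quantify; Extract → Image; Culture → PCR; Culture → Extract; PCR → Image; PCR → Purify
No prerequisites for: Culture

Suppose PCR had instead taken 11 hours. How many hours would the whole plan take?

21

The binding path is Culture→PCR→Purify = 1+9+9 = 19; finish at 19 hours.
PCR lies on that path, so at 11 hours the path becomes 21 hours.
The critical path is still Culture→PCR→Purify; finish is now 21 hours.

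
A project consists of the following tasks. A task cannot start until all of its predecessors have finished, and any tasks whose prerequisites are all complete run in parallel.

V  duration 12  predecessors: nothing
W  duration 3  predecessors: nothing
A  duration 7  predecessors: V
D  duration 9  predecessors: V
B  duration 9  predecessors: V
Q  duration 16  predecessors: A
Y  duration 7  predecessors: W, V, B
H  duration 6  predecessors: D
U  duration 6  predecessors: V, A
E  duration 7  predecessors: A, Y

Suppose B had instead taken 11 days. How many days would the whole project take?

37

Actual critical path: V→B→Y→E = 12+9+7+7 = 35 ⇒ 35 days.
Since B is critical, the +2 change carries straight to that chain (now 37 days).
No other chain overtakes it, so the finish is 37 days.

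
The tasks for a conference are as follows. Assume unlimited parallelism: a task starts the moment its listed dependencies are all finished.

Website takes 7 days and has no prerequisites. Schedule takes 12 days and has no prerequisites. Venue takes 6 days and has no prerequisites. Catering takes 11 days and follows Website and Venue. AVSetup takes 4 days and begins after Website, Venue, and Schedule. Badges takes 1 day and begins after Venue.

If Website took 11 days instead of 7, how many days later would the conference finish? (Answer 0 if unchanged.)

4

The binding path is Website→Catering = 7+11 = 18; finish at 18 days.
Website is on the critical path; changing it to 11 makes that path 22 days.
That remains the longest chain; total 22 days.
Change in finish: 22 − 18 = +4 days.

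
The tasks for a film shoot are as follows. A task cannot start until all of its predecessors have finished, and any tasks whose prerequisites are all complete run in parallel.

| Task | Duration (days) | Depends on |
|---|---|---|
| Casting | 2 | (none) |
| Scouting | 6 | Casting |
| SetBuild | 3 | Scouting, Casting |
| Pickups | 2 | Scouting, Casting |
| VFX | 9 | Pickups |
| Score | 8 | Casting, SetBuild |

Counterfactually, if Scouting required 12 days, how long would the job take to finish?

25

Baseline: Casting→Scouting→SetBuild→Score = 2+6+3+8 = 19 → 19 days.
Scouting lies on that path, so at 12 days the path becomes 25 days.
No other chain overtakes it, so the finish is 25 days.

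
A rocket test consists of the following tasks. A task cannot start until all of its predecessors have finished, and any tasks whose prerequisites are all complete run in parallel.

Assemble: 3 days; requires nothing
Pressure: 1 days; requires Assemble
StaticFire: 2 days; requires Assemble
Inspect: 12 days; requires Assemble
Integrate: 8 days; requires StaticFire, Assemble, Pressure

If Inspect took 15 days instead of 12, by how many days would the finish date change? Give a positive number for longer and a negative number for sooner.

3

As given, the longest chain is Assemble→Inspect = 3+12 = 15, so the finish is 15 days.
Since Inspect is critical, the +3 change carries straight to that chain (now 18 days).
That remains the longest chain; total 18 days.
Change in finish: 18 − 15 = +3 days.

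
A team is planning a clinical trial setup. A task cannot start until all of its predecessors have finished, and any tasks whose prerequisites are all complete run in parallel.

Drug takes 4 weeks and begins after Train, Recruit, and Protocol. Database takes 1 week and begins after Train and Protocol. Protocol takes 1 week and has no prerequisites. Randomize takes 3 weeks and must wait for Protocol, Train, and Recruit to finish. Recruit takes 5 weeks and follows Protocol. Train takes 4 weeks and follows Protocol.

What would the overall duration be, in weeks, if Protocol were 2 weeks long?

Actual critical path: Protocol→Recruit→Drug = 1+5+4 = 10 ⇒ 10 weeks.
Since Protocol is critical, the +1 change carries straight to that chain (now 11 weeks).
No other chain overtakes it, so the finish is 11 weeks.

11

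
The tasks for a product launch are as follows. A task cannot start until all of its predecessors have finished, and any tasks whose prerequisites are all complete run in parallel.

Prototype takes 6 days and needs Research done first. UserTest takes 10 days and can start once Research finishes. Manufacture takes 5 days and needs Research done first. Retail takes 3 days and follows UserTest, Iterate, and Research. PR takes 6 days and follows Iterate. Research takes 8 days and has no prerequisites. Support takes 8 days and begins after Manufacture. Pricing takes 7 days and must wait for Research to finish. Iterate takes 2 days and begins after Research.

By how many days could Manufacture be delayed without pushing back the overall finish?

Research→UserTest→Retail = 8+10+3 = 21 sets the makespan at 21 days.
Manufacture finishes as early as 13 and must finish by 13.
Float = 21 − 21 = 0.

0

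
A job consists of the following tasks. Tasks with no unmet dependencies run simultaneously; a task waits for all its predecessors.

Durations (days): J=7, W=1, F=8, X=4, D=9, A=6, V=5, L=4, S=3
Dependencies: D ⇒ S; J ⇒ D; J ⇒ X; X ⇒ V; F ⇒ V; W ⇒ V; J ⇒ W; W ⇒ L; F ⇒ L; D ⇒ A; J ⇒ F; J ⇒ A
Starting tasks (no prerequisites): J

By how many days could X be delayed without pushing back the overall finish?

6

Critical path: J→D→A = 7+9+6 = 22, so the finish is 22 days.
The longest chain containing X totals 16 days.
So X can slip 17 − 11 = 6 days.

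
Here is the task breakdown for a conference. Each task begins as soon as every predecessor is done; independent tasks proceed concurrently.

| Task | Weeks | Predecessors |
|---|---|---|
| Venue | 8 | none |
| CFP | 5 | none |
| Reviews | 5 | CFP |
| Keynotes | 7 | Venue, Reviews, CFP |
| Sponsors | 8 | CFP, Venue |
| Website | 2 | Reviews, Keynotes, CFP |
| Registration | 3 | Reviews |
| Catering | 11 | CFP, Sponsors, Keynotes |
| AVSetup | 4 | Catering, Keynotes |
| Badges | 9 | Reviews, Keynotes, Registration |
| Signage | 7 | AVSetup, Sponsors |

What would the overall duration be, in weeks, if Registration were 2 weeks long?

39

As given, the longest chain is CFP→Reviews→Keynotes→Catering→AVSetup→Signage = 5+5+7+11+4+7 = 39, so the finish is 39 weeks.
The longest path through Registration is only 22 weeks, so Registration has float 17.
The critical path is still CFP→Reviews→Keynotes→Catering→AVSetup→Signage; finish is now 39 weeks.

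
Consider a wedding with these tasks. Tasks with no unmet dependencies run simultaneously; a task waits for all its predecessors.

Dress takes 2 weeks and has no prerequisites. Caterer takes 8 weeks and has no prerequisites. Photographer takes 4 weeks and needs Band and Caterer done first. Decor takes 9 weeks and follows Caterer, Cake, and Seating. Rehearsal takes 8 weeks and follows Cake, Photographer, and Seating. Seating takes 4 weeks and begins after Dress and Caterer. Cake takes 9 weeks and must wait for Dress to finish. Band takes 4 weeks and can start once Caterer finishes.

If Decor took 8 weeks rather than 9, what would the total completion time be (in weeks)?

As given, the longest chain is Caterer→Band→Photographer→Rehearsal = 8+4+4+8 = 24, so the finish is 24 weeks.
Decor has 3 weeks of float (longest path through it is 21).
The critical path is still Caterer→Band→Photographer→Rehearsal; finish is now 24 weeks.

24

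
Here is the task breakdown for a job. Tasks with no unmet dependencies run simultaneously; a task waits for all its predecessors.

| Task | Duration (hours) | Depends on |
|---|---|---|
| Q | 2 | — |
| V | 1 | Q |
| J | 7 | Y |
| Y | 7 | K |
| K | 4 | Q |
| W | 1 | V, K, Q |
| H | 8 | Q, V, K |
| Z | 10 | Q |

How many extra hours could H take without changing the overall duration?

Q→K→Y→J = 2+4+7+7 = 20 sets the makespan at 20 hours.
The longest chain containing H totals 14 hours.
Float = 20 − 14 = 6.

6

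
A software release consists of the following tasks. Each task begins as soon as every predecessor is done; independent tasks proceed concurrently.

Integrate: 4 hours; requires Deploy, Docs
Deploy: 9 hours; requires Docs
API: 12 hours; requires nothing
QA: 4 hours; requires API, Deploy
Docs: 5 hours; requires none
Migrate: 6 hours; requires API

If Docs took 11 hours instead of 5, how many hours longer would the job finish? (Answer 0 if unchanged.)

6

Baseline: Docs→Deploy→QA = 5+9+4 = 18 → 18 hours.
Docs lies on that path, so at 11 hours the path becomes 24 hours.
No other chain overtakes it, so the finish is 24 hours.
Change in finish: 24 − 18 = +6 hours.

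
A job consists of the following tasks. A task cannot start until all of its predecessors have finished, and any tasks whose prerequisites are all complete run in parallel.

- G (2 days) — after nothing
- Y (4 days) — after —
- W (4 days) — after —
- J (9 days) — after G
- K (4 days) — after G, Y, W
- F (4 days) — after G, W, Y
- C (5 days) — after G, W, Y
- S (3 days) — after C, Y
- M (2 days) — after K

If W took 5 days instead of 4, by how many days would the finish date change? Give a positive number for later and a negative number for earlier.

Baseline: W→C→S = 4+5+3 = 12 → 12 days.
W lies on that path, so at 5 days the path becomes 13 days.
No other chain overtakes it, so the finish is 13 days.
Change in finish: 13 − 12 = +1 days.

1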